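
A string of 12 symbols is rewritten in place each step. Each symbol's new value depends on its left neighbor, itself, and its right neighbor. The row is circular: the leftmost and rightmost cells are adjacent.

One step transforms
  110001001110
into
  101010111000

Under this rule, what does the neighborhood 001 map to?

At position 4 the neighborhood is 001; the next row has 1 there.

1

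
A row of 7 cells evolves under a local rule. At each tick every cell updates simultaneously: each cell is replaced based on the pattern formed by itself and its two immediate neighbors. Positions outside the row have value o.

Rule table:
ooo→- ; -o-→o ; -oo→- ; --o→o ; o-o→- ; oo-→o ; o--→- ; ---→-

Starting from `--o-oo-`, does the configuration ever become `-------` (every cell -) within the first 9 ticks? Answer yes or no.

tick 1: -oo--o-
tick 2: --o-oo-  (repeats tick 0; period 2)
tick 9: -oo--o-
tick 9 is -oo--o-, still not uniform -

no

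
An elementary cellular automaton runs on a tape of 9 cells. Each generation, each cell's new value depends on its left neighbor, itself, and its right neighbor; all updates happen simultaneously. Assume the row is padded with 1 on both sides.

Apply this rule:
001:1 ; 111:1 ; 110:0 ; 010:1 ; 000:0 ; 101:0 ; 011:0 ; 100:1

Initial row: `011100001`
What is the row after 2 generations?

111011110

001010010
111011110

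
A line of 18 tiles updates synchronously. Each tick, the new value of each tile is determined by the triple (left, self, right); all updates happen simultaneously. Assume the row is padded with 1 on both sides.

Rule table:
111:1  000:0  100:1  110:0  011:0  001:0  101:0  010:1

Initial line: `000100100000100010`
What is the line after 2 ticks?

010000001000001010

100110110000110010
010000001000001010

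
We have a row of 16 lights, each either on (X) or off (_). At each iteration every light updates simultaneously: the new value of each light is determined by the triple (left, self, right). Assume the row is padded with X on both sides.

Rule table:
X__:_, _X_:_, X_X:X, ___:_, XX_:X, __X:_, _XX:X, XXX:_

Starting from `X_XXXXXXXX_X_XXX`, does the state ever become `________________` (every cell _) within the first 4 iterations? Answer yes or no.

XXX______XX_XX__
__X______XXXXX__
_________X___X__
________________
all cells are _ at iteration 4

yes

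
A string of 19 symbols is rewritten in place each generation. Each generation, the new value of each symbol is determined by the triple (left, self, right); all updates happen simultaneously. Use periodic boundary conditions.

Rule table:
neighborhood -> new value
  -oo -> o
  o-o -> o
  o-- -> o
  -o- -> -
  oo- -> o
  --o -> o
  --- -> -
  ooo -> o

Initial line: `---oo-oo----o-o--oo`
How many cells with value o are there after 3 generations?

18

o-ooooooo--o-o-oooo
ooooooooooo-o-ooooo
oooooooooooo-oooooo
count of o: 18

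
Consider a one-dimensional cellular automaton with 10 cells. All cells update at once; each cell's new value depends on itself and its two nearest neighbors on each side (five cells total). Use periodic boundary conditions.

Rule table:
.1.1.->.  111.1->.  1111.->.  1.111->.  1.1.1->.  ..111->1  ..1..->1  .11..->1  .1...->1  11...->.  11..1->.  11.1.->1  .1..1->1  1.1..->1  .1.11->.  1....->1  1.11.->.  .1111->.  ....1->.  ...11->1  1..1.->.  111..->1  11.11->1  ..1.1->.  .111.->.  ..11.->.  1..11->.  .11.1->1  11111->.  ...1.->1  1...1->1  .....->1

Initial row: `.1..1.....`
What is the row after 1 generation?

111.11111.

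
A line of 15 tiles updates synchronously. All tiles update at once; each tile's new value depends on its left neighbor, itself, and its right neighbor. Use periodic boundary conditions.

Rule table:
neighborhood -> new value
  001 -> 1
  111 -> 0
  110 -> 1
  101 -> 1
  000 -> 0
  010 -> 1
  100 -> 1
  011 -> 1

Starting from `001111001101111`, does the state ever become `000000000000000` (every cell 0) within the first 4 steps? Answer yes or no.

no

step 1: 111001111111001
step 2: 001111000001111
step 3: 111001100011001
step 4: 001111110111111
step 4 is 001111110111111, still not uniform 0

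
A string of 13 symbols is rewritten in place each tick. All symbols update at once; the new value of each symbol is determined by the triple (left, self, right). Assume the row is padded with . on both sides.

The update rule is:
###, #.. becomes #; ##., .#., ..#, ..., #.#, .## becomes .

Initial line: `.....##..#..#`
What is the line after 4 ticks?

..........#..

.......#..#..
........#..#.
.........#..#
..........#..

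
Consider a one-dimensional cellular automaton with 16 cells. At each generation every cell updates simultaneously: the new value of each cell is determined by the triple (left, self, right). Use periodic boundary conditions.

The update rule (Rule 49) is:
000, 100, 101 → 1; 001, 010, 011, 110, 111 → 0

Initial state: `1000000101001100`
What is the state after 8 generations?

0111110010100010
0000001001011001
1111100100100100
0000010010010010
1111001001001001
0000100100100100
1110010010010011
0001001001001000

0001001001001000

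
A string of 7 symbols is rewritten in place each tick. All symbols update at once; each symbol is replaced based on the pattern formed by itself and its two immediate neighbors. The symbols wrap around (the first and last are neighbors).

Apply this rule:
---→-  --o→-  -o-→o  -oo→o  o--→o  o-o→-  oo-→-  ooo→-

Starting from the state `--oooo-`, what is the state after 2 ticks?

tick 1: --o---o
tick 2: o-oo--o

o-oo--o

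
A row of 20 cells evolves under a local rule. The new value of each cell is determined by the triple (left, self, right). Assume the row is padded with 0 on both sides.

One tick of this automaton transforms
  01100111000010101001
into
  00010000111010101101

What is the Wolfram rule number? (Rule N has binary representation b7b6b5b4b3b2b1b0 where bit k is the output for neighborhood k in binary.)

21

position 6: 111 → 0  (bit 7 = 0)
position 2: 110 → 0  (bit 6 = 0)
position 13: 101 → 0  (bit 5 = 0)
position 3: 100 → 1  (bit 4 = 1)
position 1: 011 → 0  (bit 3 = 0)
position 12: 010 → 1  (bit 2 = 1)
position 0: 001 → 0  (bit 1 = 0)
position 9: 000 → 1  (bit 0 = 1)
bits b7..b0 = 00010101 = 21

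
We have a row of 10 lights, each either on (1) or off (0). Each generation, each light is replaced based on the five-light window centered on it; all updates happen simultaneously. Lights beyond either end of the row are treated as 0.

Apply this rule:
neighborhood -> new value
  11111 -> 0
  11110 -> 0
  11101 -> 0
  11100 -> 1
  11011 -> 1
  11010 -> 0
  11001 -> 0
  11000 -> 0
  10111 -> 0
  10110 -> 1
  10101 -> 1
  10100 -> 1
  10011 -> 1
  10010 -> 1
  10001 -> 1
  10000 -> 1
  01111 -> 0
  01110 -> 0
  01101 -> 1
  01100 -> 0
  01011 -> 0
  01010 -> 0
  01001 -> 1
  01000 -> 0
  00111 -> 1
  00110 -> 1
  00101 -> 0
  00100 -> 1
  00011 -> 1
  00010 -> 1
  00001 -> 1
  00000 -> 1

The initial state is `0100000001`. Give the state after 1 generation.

1101111111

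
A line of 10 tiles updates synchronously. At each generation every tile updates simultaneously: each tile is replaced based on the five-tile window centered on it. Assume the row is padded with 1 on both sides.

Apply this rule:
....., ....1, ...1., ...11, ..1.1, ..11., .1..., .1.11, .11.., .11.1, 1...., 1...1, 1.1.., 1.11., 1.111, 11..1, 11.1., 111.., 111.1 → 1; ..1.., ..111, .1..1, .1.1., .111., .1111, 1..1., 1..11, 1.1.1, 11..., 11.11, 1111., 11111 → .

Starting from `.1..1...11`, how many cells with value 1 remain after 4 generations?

5

generation 1: 11...111..
generation 2: .1.11..11.
generation 3: 1.1111.11.
generation 4: 1.1..1.11.
count of 1: 5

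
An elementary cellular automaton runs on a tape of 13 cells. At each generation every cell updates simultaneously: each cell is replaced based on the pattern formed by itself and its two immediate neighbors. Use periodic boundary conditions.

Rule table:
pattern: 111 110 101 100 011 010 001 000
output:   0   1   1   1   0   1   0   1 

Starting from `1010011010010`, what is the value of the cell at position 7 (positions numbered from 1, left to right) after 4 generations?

generation 1: 1111001111011
generation 2: 0001100001100
generation 3: 1100111100111
generation 4: 0110000110000
position 7 holds 0

0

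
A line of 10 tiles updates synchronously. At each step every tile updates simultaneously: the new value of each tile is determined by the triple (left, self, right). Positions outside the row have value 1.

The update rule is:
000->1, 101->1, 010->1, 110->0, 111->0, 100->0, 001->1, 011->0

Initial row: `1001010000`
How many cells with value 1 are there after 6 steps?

3

step 1: 0011110111
step 2: 0100001000
step 3: 1101111011
step 4: 0010000100
step 5: 0110111101
step 6: 1001000010
count of 1: 3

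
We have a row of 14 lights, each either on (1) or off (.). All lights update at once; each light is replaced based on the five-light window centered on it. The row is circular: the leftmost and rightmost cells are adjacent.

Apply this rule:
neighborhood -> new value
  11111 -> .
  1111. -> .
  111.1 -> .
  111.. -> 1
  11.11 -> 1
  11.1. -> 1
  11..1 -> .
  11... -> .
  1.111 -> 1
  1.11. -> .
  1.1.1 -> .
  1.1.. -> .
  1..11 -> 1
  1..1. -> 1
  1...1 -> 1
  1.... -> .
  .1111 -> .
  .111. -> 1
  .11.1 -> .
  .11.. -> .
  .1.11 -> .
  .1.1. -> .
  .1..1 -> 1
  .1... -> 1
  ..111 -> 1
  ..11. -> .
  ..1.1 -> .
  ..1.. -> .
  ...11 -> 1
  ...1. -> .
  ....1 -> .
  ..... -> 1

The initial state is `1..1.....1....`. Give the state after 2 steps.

.11.1.1...1...
1..1...11..1..

1..1...11..1..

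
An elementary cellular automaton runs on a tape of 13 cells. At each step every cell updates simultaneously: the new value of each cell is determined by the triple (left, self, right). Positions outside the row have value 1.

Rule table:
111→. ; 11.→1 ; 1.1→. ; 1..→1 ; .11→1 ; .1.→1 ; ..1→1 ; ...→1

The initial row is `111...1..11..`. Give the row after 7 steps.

..11111111111

..11111111111
111..........
..11111111111  (repeats step 1; period 2)
step 7: ..11111111111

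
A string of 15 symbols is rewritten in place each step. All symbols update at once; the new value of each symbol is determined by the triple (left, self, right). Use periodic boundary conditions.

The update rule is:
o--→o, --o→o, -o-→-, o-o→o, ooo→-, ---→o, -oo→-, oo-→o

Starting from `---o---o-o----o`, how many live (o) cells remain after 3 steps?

11

step 1: ooo-ooo-o-oooo-
step 2: --oo--oo-o---oo
step 3: oo-ooo-oo-ooo-o
count of o: 11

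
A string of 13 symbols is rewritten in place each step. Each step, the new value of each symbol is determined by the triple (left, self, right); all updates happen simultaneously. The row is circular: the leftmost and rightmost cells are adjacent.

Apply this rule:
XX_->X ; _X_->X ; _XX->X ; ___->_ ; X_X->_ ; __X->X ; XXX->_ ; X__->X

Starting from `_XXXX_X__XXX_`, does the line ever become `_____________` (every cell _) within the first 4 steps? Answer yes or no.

no

XX__X_XXXX_XX
_XXXX_X__X_X_
XX__X_XXXX_XX  (repeats step 1; period 2)
step 4: _XXXX_X__X_X_
step 4 is _XXXX_X__X_X_, still not uniform _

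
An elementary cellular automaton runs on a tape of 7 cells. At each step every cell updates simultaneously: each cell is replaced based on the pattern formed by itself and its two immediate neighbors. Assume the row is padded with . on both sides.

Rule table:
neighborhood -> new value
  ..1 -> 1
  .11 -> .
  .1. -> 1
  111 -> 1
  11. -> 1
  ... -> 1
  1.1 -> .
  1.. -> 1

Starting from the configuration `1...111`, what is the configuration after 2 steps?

1111.11
.111..1

.111..1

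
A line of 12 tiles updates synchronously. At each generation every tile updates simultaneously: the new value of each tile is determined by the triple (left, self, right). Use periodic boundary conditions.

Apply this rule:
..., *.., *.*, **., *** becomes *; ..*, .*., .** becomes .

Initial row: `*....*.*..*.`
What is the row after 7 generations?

*.*..*.***..

.***..*.*..*
*.***..*.*..
.*.***..*.*.
..*.***..*.*
*..*.***..*.
.*..*.***..*
*.*..*.***..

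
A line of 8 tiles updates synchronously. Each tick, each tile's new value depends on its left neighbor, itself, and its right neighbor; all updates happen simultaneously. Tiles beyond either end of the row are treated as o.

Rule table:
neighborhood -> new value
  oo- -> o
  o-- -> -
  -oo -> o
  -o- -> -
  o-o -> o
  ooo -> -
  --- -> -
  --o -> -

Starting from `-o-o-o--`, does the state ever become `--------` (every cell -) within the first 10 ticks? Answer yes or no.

yes

o-o-o---
oo-o----
-oo-----
ooo-----
--o-----
--------
all cells are - at tick 6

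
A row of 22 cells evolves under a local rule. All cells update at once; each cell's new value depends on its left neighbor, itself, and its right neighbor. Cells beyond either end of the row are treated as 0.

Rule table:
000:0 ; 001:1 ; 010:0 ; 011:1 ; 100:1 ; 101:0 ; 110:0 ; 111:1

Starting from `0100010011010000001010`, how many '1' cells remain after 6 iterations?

1010101110001000010001
0000001101010100101010
0000011000000011000001
0000110100000110100010
0001100010001100010101
0011010101011010100000
count of 1: 9

9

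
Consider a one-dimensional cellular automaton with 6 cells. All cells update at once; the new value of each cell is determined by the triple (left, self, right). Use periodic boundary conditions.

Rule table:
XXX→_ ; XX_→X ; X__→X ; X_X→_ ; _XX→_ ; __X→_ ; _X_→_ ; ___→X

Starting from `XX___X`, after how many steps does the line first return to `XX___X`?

3

_XXX__
___XXX
XX___X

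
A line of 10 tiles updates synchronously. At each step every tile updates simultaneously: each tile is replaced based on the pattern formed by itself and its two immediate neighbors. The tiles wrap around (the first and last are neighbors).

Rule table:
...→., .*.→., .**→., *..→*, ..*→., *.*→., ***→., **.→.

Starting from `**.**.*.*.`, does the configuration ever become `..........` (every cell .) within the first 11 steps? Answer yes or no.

..........
all cells are . at step 1

yes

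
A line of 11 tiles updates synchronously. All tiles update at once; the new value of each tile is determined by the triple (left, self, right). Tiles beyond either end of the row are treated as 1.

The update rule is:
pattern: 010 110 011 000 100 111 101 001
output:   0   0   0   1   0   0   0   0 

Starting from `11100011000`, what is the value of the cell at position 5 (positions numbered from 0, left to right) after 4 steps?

00001000010
01100011000
00001000010  (repeats step 1; period 2)
step 4: 01100011000
position 5 holds 0

0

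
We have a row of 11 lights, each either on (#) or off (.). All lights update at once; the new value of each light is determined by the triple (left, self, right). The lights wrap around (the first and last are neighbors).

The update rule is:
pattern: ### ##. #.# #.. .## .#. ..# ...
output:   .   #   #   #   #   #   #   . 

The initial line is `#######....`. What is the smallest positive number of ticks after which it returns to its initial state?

#.....##..#
##...######
.##.##.....
#######....

4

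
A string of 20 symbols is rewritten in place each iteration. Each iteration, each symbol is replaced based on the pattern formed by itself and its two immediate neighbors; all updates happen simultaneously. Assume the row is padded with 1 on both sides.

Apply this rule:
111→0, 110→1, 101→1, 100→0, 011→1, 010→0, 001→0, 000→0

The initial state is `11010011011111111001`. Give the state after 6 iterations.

01100011110000001001
11100010010000000001
00100000000000000001
00000000000000000001
00000000000000000001  (fixed point — unchanged through iteration 6)

00000000000000000001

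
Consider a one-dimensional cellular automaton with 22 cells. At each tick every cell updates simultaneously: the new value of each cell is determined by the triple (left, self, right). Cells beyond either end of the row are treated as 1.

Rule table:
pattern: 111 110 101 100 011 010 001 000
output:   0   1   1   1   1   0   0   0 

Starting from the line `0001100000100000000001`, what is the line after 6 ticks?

1000111101100000100001

tick 1: 1001110000010000000001
tick 2: 1101011000001000000001
tick 3: 0110111100000100000001
tick 4: 1111100110000010000001
tick 5: 0000110111000001000001
tick 6: 1000111101100000100001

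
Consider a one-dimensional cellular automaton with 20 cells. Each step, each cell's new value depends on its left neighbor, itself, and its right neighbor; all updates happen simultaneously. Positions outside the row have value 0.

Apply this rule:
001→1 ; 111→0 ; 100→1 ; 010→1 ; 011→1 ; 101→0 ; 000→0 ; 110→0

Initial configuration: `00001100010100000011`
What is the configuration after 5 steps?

10111101110011101100

step 1: 00011010110110000110
step 2: 00110010100101001101
step 3: 01101110111101111001
step 4: 11001000100001000111
step 5: 10111101110011101100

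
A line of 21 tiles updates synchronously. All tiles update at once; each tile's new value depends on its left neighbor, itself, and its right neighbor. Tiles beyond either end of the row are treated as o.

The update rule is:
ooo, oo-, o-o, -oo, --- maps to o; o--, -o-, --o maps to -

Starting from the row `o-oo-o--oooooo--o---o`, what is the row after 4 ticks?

ooooooooooooooooo--oo

tick 1: ooooo---oooooo----o-o
tick 2: ooooo-o-oooooo-oo--oo
tick 3: oooooo-oooooooooo--oo
tick 4: ooooooooooooooooo--oo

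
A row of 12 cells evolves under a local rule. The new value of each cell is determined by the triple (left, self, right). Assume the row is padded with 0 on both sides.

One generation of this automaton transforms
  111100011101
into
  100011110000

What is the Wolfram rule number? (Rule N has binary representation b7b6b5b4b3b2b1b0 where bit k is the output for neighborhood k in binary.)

position 1: 111 → 0  (bit 7 = 0)
position 3: 110 → 0  (bit 6 = 0)
position 10: 101 → 0  (bit 5 = 0)
position 4: 100 → 1  (bit 4 = 1)
position 0: 011 → 1  (bit 3 = 1)
position 11: 010 → 0  (bit 2 = 0)
position 6: 001 → 1  (bit 1 = 1)
position 5: 000 → 1  (bit 0 = 1)
bits b7..b0 = 00011011 = 27

27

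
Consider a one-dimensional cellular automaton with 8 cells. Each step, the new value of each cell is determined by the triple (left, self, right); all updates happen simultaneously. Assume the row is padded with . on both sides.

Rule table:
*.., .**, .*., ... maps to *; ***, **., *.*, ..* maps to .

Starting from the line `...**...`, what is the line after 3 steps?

**.*.***

**.*.***
*..*.*..
**.*.***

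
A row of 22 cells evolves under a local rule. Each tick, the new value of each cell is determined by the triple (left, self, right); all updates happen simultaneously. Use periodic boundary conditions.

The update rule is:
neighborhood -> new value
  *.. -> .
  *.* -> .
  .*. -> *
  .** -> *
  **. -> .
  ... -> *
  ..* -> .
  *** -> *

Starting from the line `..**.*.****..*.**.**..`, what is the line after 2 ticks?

*.*..*.***...*.*..*..*
..*..*.**..*.*.*..*..*

..*..*.**..*.*.*..*..*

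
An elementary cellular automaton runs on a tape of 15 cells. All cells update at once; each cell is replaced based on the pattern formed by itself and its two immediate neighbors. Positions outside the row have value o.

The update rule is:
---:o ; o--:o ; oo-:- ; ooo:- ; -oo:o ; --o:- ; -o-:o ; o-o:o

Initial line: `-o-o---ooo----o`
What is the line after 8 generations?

oooooo-o--ooo-o
------ooo-o--oo
ooooo-o--ooo-o-
-----ooo-o--ooo
oooo-o--ooo-o--
----ooo-o--ooo-
ooo-o--ooo-o--o
---ooo-o--ooo-o

---ooo-o--ooo-o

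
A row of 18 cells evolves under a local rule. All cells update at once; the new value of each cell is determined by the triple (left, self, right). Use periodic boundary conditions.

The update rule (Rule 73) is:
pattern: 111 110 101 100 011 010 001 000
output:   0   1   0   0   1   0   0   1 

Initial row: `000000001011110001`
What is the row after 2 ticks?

010000101000000001

011111100010010100
010000101000000001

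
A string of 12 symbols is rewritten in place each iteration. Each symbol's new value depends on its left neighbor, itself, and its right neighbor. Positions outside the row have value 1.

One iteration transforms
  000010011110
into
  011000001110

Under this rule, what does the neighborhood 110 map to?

At position 10 the neighborhood is 110; the next row has 1 there.

1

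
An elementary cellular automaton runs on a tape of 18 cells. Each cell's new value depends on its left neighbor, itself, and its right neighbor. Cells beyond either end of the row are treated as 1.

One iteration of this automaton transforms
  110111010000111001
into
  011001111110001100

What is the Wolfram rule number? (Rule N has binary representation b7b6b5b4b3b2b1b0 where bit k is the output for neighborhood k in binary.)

117

position 0: 111 → 0  (bit 7 = 0)
position 1: 110 → 1  (bit 6 = 1)
position 2: 101 → 1  (bit 5 = 1)
position 8: 100 → 1  (bit 4 = 1)
position 3: 011 → 0  (bit 3 = 0)
position 7: 010 → 1  (bit 2 = 1)
position 11: 001 → 0  (bit 1 = 0)
position 9: 000 → 1  (bit 0 = 1)
bits b7..b0 = 01110101 = 117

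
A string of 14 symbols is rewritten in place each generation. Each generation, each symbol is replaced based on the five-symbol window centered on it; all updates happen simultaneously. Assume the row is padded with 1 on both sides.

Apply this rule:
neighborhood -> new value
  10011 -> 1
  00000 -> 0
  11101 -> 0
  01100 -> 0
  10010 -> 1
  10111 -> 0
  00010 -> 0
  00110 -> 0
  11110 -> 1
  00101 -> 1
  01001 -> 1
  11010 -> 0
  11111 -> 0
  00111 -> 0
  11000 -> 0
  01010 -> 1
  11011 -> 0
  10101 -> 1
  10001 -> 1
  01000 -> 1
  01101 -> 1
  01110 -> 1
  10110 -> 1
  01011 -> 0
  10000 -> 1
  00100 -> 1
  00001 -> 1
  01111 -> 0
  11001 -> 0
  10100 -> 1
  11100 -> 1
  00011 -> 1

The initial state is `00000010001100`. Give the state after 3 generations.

01001011110001
01111000110110
00011011010110

00011011010110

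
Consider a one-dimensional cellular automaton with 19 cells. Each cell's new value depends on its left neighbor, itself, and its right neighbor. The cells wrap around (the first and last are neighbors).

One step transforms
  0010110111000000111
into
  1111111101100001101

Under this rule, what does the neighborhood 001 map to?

1

At position 1 the neighborhood is 001; the next row has 1 there.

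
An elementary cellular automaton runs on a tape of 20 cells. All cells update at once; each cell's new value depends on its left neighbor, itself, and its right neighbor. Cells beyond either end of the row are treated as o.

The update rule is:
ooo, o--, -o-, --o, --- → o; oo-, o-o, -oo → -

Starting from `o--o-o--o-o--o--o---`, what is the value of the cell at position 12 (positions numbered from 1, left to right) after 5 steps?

o

-ooo-oooo-oooooooooo
--o---oo---ooooooooo
oooooo--ooo-oooooooo
ooooo-oo-o---ooooooo
oooo-----oooo-oooooo
position 12 holds o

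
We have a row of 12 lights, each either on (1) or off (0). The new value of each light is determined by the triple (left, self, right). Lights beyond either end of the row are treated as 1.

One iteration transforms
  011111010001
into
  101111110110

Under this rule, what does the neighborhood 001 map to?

1

At position 10 the neighborhood is 001; the next row has 1 there.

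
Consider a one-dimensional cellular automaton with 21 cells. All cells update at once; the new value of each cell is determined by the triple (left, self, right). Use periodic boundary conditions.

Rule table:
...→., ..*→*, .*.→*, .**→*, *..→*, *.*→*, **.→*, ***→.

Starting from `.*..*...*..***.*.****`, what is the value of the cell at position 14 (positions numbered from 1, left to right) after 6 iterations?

******.*****.*****..*
.....***...***...****
*...**.**.**.**.**..*
**.******************
.***.................
**.**................
position 14 holds .

.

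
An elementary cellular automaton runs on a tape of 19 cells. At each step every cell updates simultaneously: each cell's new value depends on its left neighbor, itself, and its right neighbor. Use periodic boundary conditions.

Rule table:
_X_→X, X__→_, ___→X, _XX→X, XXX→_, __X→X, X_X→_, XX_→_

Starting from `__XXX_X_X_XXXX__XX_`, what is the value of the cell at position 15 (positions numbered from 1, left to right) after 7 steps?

X

XXX___X_X_X____XX__
X___XXX_X_X_XXXX__X
__XXX___X_X_X____XX
_XX___XXX_X_X_XXXX_
XX__XXX___X_X_X____
X__XX___XXX_X_X_XXX
__XX__XXX___X_X_X__
position 15 holds X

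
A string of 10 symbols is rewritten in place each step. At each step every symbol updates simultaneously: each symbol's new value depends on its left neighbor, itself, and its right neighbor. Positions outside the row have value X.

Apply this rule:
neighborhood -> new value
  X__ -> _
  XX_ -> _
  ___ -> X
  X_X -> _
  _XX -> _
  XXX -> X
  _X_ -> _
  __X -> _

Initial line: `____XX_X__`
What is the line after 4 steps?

step 1: _XX_______
step 2: ____XXXXX_
step 3: _XX__XXX__
step 4: ______X___

______X___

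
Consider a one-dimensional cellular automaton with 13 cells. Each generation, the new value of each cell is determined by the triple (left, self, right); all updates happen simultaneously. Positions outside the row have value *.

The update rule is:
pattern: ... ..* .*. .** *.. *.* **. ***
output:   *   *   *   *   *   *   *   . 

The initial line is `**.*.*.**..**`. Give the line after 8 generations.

**.........**

generation 1: .***********.
generation 2: **.........**
generation 3: .***********.  (repeats generation 1; period 2)
generation 8: **.........**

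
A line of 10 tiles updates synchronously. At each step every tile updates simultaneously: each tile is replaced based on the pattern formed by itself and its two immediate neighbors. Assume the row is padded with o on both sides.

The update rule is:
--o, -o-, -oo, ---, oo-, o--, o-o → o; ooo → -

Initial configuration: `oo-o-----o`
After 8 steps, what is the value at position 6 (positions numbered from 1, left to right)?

-

step 1: -ooooooooo
step 2: oo--------
step 3: -ooooooooo  (repeats step 1; period 2)
step 8: oo--------
position 6 holds -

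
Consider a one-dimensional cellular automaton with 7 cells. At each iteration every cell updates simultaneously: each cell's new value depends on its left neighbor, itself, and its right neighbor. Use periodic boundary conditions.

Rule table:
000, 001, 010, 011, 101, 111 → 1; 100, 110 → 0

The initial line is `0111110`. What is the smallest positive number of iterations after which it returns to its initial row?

iteration 1: 1111100
iteration 2: 1111001
iteration 3: 1110011
iteration 4: 1100111
iteration 5: 1001111
iteration 6: 0011111
iteration 7: 0111110

7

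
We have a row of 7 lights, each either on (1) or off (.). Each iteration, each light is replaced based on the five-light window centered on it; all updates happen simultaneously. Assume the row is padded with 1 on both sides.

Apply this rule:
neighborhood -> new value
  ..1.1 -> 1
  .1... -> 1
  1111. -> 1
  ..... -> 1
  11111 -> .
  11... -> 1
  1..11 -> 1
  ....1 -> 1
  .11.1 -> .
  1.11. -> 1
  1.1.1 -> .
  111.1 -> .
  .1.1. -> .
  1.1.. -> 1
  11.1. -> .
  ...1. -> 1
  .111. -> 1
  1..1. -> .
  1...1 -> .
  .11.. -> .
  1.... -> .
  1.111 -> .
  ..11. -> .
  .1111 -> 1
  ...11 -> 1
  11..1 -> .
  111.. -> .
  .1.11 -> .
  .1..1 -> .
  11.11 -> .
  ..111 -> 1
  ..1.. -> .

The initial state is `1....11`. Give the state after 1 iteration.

.1.1111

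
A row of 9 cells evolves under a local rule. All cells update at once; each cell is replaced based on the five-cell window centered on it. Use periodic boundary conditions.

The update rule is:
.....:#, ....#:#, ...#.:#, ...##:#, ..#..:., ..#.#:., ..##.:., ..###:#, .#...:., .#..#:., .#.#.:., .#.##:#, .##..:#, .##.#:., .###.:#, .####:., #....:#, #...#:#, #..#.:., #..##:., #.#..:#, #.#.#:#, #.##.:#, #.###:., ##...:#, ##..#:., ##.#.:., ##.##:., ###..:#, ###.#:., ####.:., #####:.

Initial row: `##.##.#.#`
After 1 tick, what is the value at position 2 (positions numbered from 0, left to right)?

#..#..##.
position 2 holds .

.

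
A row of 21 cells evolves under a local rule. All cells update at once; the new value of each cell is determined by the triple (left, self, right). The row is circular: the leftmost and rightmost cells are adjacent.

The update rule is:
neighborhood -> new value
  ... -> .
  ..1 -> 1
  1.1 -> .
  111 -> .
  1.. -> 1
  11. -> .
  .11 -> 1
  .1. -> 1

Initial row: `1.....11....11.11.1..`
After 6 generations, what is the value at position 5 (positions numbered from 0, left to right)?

11...11.1..11..1..111
..1.11..1111.111111..
.11.1.111....1.....1.
11..1.1..1..111...111
..111.1111111..1.11..
.11...1......111.1.1.
position 5 holds .

.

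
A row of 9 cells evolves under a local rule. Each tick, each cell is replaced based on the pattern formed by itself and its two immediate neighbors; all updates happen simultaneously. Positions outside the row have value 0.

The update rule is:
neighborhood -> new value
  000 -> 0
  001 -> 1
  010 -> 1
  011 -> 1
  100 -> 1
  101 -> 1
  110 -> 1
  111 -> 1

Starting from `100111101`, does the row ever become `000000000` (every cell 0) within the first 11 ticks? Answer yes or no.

111111111
111111111  (fixed point — unchanged through tick 11)
tick 11 is 111111111, still not uniform 0

no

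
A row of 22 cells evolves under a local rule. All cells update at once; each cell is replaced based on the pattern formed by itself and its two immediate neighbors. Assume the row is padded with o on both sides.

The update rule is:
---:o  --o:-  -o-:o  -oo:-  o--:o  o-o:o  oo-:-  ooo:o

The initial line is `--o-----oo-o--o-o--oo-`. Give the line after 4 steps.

o-ooooo---ooo-oooo---o
-o-ooo-oo--o-o-oo-oo--
ooo-o-o--o-oooo--o--o-
oo-ooooo-oo-oo-o-oo-oo

oo-ooooo-oo-oo-o-oo-oo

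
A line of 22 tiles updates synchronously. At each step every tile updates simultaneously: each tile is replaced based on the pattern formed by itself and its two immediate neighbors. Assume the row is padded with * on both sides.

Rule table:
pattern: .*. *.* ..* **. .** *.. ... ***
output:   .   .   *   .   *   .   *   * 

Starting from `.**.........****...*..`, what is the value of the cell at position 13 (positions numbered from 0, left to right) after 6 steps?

*

.*..***********..**..*
...***********..**..**
.************..**..***
.***********..**..****
.**********..**..*****
.*********..**..******
position 13 holds *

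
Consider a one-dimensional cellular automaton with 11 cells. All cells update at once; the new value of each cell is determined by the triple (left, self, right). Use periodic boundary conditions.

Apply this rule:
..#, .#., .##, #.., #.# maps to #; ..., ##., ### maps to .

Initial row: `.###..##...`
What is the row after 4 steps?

step 1: ##..###.#..
step 2: #.###..####
step 3: .##..###...
step 4: ##.###..#..

##.###..#..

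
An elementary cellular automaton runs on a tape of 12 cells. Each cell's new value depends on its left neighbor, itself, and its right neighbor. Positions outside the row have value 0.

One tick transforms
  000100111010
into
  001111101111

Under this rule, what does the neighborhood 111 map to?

0

At position 7 the neighborhood is 111; the next row has 0 there.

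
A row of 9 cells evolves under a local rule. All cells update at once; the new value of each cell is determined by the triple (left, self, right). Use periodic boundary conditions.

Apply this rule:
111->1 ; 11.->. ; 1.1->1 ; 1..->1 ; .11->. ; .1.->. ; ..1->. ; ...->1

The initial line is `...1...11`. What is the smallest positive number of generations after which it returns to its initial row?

18

11..11...
..1...11.
1..11...1
.1...11..
..11...11
1...11...
.11...11.
...11...1
11...11..
..11...1.
1...11..1
.11...1..
...11..11
11...1...
..11..11.
1...1...1
.11..11..
...1...11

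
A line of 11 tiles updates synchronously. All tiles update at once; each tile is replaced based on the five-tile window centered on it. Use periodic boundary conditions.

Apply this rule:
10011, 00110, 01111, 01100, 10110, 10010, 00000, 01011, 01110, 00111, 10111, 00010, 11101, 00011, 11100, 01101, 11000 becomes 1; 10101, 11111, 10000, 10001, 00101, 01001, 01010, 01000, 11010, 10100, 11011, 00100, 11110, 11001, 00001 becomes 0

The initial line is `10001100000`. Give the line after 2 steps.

00111010000

00011110101
00111010000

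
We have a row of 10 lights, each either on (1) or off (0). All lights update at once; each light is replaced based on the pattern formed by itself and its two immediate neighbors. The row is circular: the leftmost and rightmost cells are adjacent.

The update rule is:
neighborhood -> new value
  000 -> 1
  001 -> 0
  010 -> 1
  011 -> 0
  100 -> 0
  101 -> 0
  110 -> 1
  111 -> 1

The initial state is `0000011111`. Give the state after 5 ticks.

tick 1: 0111001111
tick 2: 0011000111
tick 3: 0001010011
tick 4: 0101010001
tick 5: 0101010101

0101010101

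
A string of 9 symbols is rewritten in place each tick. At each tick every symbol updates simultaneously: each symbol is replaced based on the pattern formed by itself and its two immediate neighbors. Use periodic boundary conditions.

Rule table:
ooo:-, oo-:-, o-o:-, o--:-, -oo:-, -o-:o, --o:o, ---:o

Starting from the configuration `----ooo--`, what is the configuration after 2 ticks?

-----ooo-

tick 1: oooo----o
tick 2: -----ooo-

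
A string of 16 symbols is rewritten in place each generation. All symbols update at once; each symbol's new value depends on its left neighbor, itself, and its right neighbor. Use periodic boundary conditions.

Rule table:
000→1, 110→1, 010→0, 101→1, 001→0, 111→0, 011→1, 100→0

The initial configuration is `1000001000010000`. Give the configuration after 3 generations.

0101010111101111

0011100011000110
1010101011010110
0101010111101111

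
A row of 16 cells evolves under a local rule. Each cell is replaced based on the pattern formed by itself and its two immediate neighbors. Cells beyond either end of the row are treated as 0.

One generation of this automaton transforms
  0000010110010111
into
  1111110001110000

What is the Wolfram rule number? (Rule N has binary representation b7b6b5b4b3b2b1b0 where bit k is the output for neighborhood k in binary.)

23

position 14: 111 → 0  (bit 7 = 0)
position 8: 110 → 0  (bit 6 = 0)
position 6: 101 → 0  (bit 5 = 0)
position 9: 100 → 1  (bit 4 = 1)
position 7: 011 → 0  (bit 3 = 0)
position 5: 010 → 1  (bit 2 = 1)
position 4: 001 → 1  (bit 1 = 1)
position 0: 000 → 1  (bit 0 = 1)
bits b7..b0 = 00010111 = 23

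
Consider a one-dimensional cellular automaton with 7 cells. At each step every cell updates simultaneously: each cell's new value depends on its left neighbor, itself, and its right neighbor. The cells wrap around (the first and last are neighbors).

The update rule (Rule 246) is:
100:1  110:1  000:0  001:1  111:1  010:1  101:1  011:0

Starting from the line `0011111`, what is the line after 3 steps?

step 1: 1101111
step 2: 1110111
step 3: 1111011

1111011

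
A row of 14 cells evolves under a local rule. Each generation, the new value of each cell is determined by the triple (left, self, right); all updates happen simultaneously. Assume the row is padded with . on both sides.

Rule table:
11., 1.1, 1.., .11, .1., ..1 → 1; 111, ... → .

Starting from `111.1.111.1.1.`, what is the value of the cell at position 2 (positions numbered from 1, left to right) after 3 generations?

.

generation 1: 1.11111.111111
generation 2: 111...111....1
generation 3: 1.11.11.11..11
position 2 holds .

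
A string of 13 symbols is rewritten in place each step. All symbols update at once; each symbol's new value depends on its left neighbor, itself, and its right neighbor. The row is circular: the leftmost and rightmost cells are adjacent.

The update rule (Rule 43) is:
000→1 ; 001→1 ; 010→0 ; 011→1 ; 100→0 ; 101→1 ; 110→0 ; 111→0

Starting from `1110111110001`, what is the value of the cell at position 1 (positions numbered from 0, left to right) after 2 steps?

1

0001100000111
0111001111100
position 1 holds 1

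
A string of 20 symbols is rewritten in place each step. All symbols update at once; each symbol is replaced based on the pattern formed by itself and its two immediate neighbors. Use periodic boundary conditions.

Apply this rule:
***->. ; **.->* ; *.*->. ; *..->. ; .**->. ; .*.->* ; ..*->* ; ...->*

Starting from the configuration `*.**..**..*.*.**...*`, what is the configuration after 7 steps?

*..*.*.*.**.*..*.**.

step 1: *..*.*.*.**.*..*.**.
step 2: *.**.*.*..*.*.**..*.
step 3: *..*.*.*.**.*..*.**.  (repeats step 1; period 2)
step 7: *..*.*.*.**.*..*.**.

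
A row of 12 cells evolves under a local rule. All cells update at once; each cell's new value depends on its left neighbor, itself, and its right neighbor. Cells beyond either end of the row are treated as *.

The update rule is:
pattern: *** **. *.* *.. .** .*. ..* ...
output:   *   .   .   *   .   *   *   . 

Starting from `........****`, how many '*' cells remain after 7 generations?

9

*......*.***
.*....**..**
.**..*..**.*
...*****....
*.*.***.*..*
..*..*..***.
********.*..
count of *: 9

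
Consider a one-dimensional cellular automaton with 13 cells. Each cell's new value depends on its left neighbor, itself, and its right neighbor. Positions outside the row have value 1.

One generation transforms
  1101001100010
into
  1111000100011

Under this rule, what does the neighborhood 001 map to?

0

At position 5 the neighborhood is 001; the next row has 0 there.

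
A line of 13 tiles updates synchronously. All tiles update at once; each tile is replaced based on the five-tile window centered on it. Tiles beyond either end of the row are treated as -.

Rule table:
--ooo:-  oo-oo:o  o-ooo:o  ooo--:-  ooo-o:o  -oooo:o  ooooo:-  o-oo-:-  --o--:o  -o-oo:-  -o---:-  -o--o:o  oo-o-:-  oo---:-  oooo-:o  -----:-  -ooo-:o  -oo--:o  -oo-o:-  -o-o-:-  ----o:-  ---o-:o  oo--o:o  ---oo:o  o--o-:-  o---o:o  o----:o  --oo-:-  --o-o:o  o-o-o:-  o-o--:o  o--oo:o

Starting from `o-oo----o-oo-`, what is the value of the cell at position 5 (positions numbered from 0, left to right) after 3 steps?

o

step 1: o--o-o-oo--o-
step 2: oo-o----oo-o-
step 3: ---o-o-o---o-
position 5 holds o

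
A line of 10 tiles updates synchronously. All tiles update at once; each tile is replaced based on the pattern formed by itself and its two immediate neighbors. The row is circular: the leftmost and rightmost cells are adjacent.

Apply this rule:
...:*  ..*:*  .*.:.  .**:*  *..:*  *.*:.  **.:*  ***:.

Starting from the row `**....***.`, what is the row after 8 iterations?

**...*****

iteration 1: *******.*.
iteration 2: *.....*...
iteration 3: .*****.***
iteration 4: .*...*.*.*
iteration 5: ..***.....
iteration 6: ***.******
iteration 7: ..*.*.....
iteration 8: **...*****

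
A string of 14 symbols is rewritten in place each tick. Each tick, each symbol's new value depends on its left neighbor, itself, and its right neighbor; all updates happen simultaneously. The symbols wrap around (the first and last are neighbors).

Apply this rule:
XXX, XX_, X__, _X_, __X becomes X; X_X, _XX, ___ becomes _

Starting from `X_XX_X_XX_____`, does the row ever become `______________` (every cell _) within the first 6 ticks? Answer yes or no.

no

X__X_X__XX___X
XXXX_XXX_XX_X_
_XXX__XX__X_X_
X_XXXX_XXXX_XX
X__XXX__XXX__X
XXX_XXXX_XXXX_
tick 6 is XXX_XXXX_XXXX_, still not uniform _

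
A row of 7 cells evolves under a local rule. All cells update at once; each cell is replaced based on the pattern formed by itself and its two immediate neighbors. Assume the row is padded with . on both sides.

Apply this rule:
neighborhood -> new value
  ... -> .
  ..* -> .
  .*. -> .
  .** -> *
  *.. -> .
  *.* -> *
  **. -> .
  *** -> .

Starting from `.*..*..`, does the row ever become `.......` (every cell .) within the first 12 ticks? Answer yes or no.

tick 1: .......
all cells are . at tick 1

yes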